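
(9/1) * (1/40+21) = 7569/40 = 189.22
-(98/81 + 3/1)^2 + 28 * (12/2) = 985967/6561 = 150.28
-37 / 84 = -0.44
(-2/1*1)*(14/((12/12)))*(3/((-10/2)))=84/5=16.80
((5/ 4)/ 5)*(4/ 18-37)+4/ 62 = -10189/ 1116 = -9.13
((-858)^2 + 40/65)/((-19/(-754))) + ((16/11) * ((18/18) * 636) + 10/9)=54953486066/1881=29215037.78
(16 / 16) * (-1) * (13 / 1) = -13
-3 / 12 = -1 / 4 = -0.25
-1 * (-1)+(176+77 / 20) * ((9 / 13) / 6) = 11311 / 520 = 21.75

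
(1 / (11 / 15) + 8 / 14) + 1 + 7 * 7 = 3999 / 77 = 51.94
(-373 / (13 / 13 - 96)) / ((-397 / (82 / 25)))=-30586 / 942875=-0.03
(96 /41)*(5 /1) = 11.71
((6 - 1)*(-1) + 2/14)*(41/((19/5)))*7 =-6970/19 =-366.84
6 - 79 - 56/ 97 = -7137/ 97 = -73.58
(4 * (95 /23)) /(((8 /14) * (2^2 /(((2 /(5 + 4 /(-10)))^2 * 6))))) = 8.20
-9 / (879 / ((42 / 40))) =-63 / 5860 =-0.01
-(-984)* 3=2952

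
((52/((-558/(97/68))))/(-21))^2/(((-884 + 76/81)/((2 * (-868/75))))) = 1590121/1513935719100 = 0.00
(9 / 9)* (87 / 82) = 87 / 82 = 1.06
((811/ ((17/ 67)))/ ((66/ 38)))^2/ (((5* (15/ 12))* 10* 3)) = 2131711908818/ 118020375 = 18062.24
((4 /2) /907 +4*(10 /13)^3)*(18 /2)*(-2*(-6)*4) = 787.48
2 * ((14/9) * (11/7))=4.89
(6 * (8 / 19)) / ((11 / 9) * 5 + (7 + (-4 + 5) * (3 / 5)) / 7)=15120 / 43073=0.35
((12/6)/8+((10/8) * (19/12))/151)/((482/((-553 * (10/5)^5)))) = -1054571/109173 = -9.66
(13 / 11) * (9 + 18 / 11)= 1521 / 121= 12.57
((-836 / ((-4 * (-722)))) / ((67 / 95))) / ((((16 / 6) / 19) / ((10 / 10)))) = -3135 / 1072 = -2.92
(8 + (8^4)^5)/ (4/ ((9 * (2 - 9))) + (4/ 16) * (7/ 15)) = 1452681095804627199840/ 67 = 21681807400069062684.18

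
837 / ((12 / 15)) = 4185 / 4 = 1046.25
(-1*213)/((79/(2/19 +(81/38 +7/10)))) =-59427/7505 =-7.92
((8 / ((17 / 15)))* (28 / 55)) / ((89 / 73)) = 49056 / 16643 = 2.95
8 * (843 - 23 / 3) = 6682.67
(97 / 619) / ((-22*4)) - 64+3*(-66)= -14271761 / 54472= -262.00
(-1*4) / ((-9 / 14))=56 / 9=6.22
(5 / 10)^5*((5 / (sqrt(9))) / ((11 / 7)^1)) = 35 / 1056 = 0.03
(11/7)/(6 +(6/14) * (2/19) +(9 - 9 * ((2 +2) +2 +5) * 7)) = -209/90168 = -0.00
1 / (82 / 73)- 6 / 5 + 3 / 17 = -929 / 6970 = -0.13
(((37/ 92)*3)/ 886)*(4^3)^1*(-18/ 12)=-0.13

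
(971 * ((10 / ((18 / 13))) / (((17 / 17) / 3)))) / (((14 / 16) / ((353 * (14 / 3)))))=39608168.89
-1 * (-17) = 17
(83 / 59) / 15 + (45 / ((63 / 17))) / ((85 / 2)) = 2351 / 6195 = 0.38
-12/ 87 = -4/ 29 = -0.14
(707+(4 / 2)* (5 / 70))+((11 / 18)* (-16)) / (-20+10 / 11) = 668734 / 945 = 707.66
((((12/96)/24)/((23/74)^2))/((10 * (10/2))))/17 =0.00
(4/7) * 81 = 324/7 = 46.29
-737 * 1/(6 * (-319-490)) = 737/4854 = 0.15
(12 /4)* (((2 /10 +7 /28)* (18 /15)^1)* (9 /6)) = 243 /100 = 2.43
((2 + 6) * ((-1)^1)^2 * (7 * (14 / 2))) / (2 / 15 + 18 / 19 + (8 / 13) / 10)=181545 / 529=343.19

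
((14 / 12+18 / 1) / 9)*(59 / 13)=6785 / 702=9.67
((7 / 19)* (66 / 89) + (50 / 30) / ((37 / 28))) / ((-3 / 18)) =-576044 / 62567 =-9.21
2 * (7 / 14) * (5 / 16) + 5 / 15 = 31 / 48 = 0.65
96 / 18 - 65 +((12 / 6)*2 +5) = -152 / 3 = -50.67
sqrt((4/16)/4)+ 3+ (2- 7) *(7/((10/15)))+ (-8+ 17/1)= -161/4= -40.25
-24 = -24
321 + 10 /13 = 4183 /13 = 321.77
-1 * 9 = -9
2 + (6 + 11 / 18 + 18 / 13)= 2339 / 234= 10.00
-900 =-900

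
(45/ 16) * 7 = 315/ 16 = 19.69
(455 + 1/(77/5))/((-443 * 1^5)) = -35040/34111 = -1.03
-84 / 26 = -42 / 13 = -3.23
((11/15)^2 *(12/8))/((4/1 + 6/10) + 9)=121/2040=0.06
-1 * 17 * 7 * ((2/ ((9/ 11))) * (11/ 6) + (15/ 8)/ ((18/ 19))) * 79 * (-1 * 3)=182209.66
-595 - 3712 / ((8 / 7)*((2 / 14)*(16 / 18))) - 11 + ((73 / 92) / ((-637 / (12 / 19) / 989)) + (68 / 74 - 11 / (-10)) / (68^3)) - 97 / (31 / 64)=-1151704019404212749 / 43649893589120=-26385.04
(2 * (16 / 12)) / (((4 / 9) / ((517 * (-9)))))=-27918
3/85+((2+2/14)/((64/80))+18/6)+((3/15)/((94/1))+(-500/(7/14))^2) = 111860639391/111860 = 1000005.72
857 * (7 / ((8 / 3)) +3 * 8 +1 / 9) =1649725 / 72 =22912.85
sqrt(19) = 4.36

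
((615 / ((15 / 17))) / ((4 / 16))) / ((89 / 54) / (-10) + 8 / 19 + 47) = 28604880 / 484849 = 59.00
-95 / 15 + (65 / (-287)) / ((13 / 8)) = -5573 / 861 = -6.47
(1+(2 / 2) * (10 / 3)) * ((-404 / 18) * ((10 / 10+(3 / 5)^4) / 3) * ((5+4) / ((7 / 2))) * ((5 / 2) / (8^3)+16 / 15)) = -7628565451 / 75600000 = -100.91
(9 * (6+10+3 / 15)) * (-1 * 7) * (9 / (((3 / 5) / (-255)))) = 3903795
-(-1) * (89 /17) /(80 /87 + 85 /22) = 170346 /155635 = 1.09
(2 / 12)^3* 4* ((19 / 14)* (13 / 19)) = 13 / 756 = 0.02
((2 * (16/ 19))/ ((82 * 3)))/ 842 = 8/ 983877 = 0.00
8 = 8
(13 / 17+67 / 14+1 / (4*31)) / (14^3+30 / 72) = 246063 / 121489837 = 0.00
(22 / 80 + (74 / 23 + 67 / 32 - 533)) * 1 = -1940883 / 3680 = -527.41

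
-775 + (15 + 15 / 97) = -73705 / 97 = -759.85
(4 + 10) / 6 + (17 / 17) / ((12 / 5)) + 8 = 43 / 4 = 10.75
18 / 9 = 2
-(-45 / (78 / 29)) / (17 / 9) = 3915 / 442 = 8.86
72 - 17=55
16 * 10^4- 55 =159945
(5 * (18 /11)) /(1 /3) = 270 /11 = 24.55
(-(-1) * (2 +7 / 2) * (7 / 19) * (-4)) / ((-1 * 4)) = 77 / 38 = 2.03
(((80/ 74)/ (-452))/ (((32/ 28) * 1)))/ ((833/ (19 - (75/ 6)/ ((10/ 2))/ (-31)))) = -845/ 17627096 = -0.00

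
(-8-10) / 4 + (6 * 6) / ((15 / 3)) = 2.70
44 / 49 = 0.90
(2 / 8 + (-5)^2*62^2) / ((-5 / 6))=-1153203 / 10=-115320.30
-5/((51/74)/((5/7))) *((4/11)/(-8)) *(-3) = -925/1309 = -0.71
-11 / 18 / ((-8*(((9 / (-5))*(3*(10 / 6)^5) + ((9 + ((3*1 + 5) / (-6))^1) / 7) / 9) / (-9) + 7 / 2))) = 2079 / 304888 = 0.01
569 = 569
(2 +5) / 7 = 1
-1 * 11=-11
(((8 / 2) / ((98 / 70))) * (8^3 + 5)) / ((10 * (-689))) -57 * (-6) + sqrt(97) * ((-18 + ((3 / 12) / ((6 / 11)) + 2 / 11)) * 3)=1648432 / 4823 -4583 * sqrt(97) / 88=-171.14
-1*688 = -688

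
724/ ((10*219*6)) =181/ 3285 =0.06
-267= -267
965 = 965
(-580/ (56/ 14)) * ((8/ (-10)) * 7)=812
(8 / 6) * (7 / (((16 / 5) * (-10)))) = -7 / 24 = -0.29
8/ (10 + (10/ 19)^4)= 521284/ 656605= 0.79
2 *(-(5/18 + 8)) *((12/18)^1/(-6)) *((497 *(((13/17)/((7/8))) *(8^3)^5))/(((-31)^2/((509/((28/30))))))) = 49258995607854928363520/3087693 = 15953333316445296.98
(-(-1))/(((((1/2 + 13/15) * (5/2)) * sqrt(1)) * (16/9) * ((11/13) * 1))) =351/1804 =0.19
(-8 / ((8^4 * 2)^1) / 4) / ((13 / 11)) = -11 / 53248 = -0.00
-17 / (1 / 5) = -85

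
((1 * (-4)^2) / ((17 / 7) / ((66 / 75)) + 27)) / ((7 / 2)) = 0.15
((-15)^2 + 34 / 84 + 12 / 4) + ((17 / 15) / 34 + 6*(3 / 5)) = 24364 / 105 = 232.04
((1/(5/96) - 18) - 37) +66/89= -15601/445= -35.06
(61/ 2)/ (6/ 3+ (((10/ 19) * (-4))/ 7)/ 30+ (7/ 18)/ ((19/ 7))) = 73017/ 5107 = 14.30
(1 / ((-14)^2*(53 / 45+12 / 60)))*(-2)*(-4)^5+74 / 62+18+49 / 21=132658 / 4557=29.11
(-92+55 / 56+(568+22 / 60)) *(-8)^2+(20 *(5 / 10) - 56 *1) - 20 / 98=22420528 / 735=30504.12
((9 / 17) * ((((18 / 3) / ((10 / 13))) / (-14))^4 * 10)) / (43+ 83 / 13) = 90224199 / 8734838000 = 0.01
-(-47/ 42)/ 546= 47/ 22932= 0.00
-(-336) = 336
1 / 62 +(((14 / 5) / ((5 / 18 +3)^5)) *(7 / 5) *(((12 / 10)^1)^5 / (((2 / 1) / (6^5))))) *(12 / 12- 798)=-276643858043611731473 / 3462914573281250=-79887.58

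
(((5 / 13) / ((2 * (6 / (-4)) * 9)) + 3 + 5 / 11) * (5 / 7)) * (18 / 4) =66415 / 6006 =11.06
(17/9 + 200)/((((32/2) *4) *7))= 1817/4032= 0.45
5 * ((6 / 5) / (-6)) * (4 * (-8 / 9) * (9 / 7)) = 32 / 7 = 4.57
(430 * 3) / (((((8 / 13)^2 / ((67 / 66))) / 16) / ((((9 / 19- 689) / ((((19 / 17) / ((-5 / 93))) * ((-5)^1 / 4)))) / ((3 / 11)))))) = -17464708430 / 3249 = -5375410.41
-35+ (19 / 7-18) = -352 / 7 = -50.29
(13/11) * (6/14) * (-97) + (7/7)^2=-3706/77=-48.13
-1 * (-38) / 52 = 19 / 26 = 0.73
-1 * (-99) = 99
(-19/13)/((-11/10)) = 190/143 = 1.33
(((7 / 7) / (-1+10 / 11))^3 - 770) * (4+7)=-23111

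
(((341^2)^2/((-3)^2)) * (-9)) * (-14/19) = 189297793454/19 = 9963041760.74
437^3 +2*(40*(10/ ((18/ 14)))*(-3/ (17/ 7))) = 4256086903/ 51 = 83452684.37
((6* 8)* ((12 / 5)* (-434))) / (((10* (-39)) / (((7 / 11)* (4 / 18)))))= 194432 / 10725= 18.13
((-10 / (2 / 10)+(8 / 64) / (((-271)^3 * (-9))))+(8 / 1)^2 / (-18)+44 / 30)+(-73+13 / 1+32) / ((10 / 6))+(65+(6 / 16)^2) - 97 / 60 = -102504565807 / 19106410560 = -5.36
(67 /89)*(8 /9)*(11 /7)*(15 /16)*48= 29480 /623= 47.32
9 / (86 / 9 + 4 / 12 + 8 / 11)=891 / 1051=0.85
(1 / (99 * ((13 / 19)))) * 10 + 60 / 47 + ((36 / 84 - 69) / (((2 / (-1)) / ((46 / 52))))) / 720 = 95521 / 65142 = 1.47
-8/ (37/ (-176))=1408/ 37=38.05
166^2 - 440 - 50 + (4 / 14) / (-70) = 27066.00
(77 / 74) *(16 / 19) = 616 / 703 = 0.88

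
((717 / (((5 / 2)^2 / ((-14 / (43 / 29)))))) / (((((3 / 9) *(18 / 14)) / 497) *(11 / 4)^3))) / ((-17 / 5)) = 86420809216 / 4864805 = 17764.50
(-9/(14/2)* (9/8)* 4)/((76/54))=-4.11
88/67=1.31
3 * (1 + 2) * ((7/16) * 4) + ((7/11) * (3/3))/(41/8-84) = 437059/27764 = 15.74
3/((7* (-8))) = -3/56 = -0.05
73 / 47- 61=-2794 / 47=-59.45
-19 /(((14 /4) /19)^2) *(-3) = 82308 /49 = 1679.76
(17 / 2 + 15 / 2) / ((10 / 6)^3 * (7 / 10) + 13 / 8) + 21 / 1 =25527 / 1051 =24.29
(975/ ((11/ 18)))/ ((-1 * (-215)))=3510/ 473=7.42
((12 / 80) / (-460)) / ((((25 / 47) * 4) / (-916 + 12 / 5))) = 80511 / 575000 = 0.14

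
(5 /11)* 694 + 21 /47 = 163321 /517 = 315.90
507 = 507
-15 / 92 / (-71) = 15 / 6532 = 0.00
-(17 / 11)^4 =-83521 / 14641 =-5.70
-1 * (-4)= 4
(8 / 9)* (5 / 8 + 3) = 29 / 9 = 3.22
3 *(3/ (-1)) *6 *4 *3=-648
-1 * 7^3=-343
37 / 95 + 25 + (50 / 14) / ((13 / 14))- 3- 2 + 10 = 42281 / 1235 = 34.24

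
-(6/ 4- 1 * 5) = 7/ 2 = 3.50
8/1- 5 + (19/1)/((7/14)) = 41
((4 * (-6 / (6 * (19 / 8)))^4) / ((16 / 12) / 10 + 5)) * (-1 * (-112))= 3932160 / 1433531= 2.74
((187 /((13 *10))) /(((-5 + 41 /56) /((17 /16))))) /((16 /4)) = -0.09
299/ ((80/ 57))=17043/ 80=213.04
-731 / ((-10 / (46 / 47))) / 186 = 16813 / 43710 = 0.38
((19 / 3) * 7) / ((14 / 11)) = 209 / 6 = 34.83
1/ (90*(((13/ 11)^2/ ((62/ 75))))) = 3751/ 570375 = 0.01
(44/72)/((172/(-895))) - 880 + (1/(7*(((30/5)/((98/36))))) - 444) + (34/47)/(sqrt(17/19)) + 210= -10375765/9288 + 2*sqrt(323)/47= -1116.35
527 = 527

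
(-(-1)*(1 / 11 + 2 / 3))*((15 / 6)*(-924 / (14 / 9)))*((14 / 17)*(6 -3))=-47250 / 17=-2779.41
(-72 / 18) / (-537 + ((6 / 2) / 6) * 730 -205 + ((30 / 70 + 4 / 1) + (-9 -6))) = 28 / 2713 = 0.01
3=3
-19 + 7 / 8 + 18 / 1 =-1 / 8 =-0.12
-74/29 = -2.55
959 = 959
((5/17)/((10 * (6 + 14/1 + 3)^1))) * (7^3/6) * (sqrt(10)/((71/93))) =0.30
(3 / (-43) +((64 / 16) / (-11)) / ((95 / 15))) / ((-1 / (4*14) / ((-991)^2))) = 62861040648 / 8987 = 6994663.47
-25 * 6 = -150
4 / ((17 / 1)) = 4 / 17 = 0.24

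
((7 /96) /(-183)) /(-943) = 7 /16566624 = 0.00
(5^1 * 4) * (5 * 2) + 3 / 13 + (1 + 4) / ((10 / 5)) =5271 / 26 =202.73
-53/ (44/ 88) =-106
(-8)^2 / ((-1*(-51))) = 1.25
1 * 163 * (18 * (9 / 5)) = 26406 / 5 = 5281.20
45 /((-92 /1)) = -45 /92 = -0.49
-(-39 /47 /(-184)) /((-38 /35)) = 1365 /328624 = 0.00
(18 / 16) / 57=3 / 152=0.02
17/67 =0.25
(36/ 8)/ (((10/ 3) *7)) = 27/ 140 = 0.19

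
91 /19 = 4.79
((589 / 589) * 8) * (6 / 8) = 6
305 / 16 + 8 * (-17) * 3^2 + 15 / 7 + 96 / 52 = -1748581 / 1456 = -1200.95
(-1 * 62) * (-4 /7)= 248 /7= 35.43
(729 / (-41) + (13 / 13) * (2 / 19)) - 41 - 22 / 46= -1059853 / 17917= -59.15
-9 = -9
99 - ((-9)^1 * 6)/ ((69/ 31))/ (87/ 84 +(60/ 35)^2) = 1883151/ 17917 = 105.10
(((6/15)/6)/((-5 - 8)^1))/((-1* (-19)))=-1/3705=-0.00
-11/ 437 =-0.03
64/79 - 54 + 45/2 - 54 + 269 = 29121/158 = 184.31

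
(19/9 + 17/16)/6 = 457/864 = 0.53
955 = 955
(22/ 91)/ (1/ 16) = 352/ 91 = 3.87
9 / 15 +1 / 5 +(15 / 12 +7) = 181 / 20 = 9.05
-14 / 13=-1.08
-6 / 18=-1 / 3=-0.33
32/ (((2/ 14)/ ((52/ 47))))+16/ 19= 222064/ 893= 248.67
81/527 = 0.15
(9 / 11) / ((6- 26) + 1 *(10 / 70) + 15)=-63 / 374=-0.17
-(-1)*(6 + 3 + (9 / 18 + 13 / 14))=73 / 7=10.43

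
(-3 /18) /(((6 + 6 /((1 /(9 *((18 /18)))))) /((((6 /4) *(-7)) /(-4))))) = -7 /960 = -0.01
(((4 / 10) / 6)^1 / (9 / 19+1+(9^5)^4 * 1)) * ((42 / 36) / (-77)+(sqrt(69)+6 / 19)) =377 / 228685687284860830774530+19 * sqrt(69) / 3464934655831224708705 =0.00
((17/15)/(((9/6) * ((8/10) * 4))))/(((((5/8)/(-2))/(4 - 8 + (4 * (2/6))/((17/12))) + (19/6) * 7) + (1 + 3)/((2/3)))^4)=9164204015616/24786183948570495361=0.00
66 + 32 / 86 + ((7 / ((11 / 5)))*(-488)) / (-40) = 49755 / 473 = 105.19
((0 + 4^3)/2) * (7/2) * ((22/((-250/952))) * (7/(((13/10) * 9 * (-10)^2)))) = -4105024/73125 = -56.14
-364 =-364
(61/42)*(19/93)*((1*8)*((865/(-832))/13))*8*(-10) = 5012675/330057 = 15.19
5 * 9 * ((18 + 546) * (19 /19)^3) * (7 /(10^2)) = 8883 /5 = 1776.60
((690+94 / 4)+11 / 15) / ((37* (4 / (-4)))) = -21427 / 1110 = -19.30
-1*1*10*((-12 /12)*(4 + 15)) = 190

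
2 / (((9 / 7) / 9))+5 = 19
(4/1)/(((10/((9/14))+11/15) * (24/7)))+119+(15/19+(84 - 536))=-332.14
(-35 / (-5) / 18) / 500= 7 / 9000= 0.00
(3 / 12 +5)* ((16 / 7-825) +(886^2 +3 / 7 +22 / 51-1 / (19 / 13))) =5319048589 / 1292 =4116910.67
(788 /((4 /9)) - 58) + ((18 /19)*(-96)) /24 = 32513 /19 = 1711.21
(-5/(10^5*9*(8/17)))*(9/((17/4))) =-1/40000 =-0.00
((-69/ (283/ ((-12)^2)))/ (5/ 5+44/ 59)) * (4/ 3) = -781632/ 29149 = -26.82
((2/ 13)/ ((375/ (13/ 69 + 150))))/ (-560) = -10363/ 94185000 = -0.00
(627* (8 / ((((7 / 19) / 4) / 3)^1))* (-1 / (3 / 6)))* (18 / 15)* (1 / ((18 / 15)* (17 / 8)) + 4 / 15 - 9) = 9730157184 / 2975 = 3270641.07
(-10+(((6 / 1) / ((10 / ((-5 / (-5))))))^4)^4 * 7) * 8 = -12204620633624 / 152587890625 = -79.98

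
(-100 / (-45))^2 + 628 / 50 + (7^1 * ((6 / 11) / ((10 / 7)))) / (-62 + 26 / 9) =29546279 / 1692900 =17.45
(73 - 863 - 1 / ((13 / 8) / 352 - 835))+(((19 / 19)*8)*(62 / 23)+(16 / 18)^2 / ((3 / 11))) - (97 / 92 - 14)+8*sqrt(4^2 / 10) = -39561225699113 / 52566713532+16*sqrt(10) / 5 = -742.47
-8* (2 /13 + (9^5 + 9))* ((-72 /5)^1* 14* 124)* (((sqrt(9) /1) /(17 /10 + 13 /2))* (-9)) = -20728085317632 /533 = -38889465886.74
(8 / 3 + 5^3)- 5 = 368 / 3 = 122.67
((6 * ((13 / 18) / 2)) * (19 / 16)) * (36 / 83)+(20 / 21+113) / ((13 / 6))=3245335 / 60424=53.71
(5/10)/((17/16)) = 0.47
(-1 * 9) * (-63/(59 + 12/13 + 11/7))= 9.22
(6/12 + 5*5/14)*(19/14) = 152/49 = 3.10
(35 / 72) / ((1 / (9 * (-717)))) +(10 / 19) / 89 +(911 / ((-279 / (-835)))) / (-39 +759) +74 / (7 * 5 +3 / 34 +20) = -398504880226243 / 127247154768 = -3131.74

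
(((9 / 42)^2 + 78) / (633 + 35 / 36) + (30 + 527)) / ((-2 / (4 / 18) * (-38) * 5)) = 0.33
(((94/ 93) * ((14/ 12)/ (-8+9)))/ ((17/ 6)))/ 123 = 0.00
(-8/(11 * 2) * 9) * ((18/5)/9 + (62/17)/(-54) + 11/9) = -14272/2805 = -5.09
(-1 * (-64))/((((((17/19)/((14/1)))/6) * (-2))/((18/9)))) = -102144/17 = -6008.47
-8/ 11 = -0.73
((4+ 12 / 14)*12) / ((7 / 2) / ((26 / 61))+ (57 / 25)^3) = 331500000 / 114113377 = 2.91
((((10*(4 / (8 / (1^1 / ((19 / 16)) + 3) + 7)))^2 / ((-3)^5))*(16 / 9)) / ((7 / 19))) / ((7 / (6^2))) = -10368102400 / 5233948083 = -1.98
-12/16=-3/4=-0.75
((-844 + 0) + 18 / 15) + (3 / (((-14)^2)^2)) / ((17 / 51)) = -161884979 / 192080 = -842.80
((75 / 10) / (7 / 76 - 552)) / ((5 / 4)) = -0.01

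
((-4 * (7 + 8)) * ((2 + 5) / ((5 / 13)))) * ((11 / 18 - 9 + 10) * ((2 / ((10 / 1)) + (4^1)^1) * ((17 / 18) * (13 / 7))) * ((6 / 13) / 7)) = -12818 / 15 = -854.53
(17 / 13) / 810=17 / 10530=0.00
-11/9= -1.22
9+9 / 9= 10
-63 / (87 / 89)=-64.45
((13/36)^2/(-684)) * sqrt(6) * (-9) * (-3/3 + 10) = 169 * sqrt(6)/10944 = 0.04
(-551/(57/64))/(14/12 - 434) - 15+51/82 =-2757479/212954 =-12.95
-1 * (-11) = 11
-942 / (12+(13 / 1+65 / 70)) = -4396 / 121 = -36.33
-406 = -406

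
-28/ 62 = -14/ 31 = -0.45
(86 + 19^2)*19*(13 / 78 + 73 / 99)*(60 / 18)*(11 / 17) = 2533745 / 153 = 16560.42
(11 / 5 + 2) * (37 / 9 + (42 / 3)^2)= 12607 / 15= 840.47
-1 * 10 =-10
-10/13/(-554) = 5/3601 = 0.00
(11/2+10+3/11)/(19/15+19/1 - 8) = 5205/4048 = 1.29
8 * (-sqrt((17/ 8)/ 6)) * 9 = -6 * sqrt(51) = -42.85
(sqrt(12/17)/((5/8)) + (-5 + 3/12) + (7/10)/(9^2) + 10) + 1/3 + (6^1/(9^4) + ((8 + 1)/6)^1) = 16*sqrt(51)/85 + 310243/43740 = 8.44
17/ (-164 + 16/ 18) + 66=96735/ 1468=65.90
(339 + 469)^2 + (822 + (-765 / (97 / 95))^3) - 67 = -383247782133288 / 912673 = -419917957.62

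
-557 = -557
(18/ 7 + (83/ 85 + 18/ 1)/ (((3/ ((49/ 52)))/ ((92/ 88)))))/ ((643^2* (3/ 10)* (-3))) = -17975917/ 759851456364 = -0.00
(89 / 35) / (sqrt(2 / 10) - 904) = -904 / 321377 - sqrt(5) / 1606885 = -0.00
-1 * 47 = -47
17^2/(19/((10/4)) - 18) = -1445/52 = -27.79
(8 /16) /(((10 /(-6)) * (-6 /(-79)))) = -79 /20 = -3.95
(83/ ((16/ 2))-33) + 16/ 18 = -1565/ 72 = -21.74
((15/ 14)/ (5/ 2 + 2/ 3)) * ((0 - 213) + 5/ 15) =-71.95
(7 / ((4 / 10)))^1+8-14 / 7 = 47 / 2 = 23.50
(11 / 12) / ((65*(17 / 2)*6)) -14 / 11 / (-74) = 282937 / 16190460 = 0.02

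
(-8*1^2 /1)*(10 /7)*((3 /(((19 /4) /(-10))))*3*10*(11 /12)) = 264000 /133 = 1984.96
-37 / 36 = -1.03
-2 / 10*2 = -2 / 5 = -0.40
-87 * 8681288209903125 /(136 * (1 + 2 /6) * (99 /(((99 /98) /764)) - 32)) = -453163244556943125 /8142592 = -55653438678.61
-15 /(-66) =5 /22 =0.23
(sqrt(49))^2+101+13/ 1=163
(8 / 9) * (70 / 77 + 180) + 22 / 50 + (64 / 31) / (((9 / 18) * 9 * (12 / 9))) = 12398159 / 76725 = 161.59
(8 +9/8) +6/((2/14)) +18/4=445/8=55.62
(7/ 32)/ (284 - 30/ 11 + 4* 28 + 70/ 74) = 407/ 733472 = 0.00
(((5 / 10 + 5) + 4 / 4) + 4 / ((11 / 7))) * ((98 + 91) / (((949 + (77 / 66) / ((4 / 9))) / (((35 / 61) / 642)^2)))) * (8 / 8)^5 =5119275 / 3567596591647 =0.00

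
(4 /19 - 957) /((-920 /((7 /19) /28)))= 18179 /1328480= 0.01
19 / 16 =1.19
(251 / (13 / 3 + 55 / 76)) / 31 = 57228 / 35743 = 1.60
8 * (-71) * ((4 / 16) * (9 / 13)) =-1278 / 13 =-98.31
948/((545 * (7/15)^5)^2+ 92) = 21866582812500/5478161870869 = 3.99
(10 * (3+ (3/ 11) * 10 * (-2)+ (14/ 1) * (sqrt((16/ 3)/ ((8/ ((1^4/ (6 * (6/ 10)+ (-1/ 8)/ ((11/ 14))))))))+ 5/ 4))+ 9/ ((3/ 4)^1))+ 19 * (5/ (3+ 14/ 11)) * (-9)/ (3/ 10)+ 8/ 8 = -260344/ 517+ 280 * sqrt(249810)/ 2271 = -441.94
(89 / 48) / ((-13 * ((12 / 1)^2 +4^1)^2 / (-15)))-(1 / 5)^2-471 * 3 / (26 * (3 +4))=-6221884749 / 797305600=-7.80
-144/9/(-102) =8/51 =0.16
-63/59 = -1.07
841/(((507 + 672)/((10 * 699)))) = 1959530/393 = 4986.08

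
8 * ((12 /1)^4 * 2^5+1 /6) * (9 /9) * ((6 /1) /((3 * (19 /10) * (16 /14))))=278691910 /57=4889331.75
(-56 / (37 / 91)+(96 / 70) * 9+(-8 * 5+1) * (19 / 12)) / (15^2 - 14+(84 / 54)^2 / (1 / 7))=-78518889 / 95638340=-0.82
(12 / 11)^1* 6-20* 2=-368 / 11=-33.45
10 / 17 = 0.59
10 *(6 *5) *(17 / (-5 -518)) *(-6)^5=39657600 / 523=75827.15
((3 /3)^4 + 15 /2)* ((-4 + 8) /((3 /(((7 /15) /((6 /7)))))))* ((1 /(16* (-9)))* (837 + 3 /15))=-1743469 /48600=-35.87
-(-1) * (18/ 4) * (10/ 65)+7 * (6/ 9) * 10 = 1847/ 39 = 47.36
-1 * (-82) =82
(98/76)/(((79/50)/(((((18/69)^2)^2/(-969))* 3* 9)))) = -0.00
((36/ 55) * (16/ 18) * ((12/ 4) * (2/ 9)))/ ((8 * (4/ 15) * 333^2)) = 2/ 1219779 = 0.00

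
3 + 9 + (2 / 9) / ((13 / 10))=1424 / 117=12.17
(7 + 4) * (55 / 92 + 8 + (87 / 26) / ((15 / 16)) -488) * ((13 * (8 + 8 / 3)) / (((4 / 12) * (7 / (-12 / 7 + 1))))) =250402328 / 1127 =222184.85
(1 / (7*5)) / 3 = 1 / 105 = 0.01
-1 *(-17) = 17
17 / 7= 2.43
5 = 5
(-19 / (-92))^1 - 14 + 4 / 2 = -1085 / 92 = -11.79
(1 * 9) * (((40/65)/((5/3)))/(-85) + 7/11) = 345699/60775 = 5.69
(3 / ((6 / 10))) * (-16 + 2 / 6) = -78.33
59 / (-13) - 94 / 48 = -2027 / 312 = -6.50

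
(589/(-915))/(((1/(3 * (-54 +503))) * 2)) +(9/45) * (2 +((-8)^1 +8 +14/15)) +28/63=-11872441/27450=-432.51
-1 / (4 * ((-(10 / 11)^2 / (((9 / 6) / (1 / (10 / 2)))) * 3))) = 121 / 160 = 0.76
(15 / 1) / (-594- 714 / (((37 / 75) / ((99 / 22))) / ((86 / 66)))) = -2035 / 1231911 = -0.00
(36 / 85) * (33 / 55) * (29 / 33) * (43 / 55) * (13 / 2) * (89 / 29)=895518 / 257125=3.48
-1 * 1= -1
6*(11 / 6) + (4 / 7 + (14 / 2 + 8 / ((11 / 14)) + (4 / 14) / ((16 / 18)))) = 8955 / 308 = 29.07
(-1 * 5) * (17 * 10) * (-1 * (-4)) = -3400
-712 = -712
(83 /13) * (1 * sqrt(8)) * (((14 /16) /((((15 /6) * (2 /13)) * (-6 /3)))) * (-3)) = 1743 * sqrt(2) /40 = 61.62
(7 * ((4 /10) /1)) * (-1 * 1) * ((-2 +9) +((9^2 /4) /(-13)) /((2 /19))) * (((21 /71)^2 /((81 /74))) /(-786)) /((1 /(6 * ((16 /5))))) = -82339208 /1931585175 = -0.04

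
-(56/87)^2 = -3136/7569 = -0.41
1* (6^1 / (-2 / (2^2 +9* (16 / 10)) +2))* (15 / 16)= 345 / 116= 2.97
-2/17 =-0.12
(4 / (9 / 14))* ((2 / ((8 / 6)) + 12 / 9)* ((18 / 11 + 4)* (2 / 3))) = 59024 / 891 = 66.24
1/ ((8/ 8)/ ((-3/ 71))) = -3/ 71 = -0.04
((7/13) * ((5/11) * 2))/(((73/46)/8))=25760/10439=2.47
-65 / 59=-1.10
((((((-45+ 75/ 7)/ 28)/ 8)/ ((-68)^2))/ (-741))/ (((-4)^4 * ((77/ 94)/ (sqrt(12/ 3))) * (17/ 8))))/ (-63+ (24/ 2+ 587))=0.00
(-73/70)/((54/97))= -7081/3780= -1.87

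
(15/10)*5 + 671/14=388/7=55.43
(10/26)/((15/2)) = 2/39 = 0.05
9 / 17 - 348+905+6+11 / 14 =134307 / 238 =564.32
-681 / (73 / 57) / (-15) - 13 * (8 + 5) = -48746 / 365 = -133.55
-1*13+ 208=195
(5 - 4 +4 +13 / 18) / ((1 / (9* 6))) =309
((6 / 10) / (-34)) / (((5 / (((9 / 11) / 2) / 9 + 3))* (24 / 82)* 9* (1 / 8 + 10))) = -2747 / 6816150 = -0.00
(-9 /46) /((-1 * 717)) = 3 /10994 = 0.00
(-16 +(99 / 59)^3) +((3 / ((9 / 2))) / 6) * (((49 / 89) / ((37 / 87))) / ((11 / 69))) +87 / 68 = -4600434068205 / 505882159156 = -9.09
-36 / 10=-18 / 5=-3.60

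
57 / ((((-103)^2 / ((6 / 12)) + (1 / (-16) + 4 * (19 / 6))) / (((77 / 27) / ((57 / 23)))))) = 28336 / 9171621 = 0.00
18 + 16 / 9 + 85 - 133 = -254 / 9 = -28.22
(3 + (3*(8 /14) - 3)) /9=4 /21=0.19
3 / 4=0.75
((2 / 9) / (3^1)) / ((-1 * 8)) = -1 / 108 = -0.01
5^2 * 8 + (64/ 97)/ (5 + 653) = 6382632/ 31913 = 200.00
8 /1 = 8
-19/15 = -1.27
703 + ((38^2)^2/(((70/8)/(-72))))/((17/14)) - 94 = -1200986571/85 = -14129253.78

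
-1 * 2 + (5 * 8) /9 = 22 /9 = 2.44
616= 616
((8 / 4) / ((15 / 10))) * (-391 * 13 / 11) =-616.12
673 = 673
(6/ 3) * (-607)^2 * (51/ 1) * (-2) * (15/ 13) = -1127453940/ 13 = -86727226.15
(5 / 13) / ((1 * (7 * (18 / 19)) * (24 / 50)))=2375 / 19656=0.12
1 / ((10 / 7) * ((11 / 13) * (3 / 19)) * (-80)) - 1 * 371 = -9796129 / 26400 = -371.07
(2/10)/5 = 1/25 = 0.04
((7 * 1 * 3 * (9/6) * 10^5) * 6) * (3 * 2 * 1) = 113400000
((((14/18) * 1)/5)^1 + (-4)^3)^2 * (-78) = -214607354/675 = -317936.82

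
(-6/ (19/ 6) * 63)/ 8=-14.92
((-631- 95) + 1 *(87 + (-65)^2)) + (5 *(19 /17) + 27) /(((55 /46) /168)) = 7634222 /935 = 8164.94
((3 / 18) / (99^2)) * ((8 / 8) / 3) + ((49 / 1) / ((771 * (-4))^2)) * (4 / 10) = 1801229 / 233044649640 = 0.00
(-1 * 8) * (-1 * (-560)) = -4480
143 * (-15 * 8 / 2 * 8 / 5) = -13728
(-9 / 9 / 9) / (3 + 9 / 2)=-2 / 135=-0.01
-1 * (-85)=85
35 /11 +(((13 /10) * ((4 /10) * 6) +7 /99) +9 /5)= 8.17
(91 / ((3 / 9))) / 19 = 273 / 19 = 14.37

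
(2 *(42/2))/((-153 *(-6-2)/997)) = 6979/204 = 34.21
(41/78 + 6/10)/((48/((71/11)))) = 31169/205920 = 0.15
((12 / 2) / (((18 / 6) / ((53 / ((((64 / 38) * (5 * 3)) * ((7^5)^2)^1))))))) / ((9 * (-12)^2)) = 1007 / 87861101448960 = 0.00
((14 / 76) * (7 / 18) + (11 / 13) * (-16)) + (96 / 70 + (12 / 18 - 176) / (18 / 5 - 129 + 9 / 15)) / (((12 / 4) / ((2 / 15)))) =-93436709 / 7002450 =-13.34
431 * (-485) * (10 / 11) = -2090350 / 11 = -190031.82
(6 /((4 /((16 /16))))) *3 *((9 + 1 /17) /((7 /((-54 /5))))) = -5346 /85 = -62.89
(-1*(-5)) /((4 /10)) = 25 /2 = 12.50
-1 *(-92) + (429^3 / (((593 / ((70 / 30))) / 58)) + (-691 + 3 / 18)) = 18018039.24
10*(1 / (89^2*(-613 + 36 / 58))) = -290 / 140669039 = -0.00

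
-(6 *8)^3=-110592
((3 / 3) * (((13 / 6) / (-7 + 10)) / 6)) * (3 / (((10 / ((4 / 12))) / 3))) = 13 / 360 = 0.04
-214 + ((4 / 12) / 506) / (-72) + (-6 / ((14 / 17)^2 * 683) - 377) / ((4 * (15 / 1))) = -805755233453 / 3657809232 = -220.28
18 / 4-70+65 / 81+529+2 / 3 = 75325 / 162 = 464.97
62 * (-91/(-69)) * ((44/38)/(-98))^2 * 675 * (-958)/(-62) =339060150/2847929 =119.05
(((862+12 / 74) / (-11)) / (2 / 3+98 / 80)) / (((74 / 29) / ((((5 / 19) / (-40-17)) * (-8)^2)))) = 538240000 / 112185443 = 4.80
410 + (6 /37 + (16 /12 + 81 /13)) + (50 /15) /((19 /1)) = 11457611 /27417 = 417.90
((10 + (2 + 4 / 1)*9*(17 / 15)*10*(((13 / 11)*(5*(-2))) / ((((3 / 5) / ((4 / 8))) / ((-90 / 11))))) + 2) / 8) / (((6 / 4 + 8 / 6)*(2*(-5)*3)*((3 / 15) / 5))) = -7460565 / 4114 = -1813.46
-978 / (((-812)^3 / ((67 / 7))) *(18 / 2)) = 0.00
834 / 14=417 / 7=59.57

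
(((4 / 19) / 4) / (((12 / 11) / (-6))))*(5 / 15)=-11 / 114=-0.10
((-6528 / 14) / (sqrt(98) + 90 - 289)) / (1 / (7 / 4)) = 4.32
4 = 4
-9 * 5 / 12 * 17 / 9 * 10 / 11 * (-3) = 425 / 22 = 19.32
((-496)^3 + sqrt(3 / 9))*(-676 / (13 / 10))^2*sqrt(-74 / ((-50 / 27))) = -208576057638068.62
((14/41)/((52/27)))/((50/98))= 9261/26650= 0.35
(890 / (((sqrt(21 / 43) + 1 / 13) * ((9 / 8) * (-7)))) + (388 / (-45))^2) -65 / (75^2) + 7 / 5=11647927838 / 124243875 -601640 * sqrt(903) / 110439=-69.95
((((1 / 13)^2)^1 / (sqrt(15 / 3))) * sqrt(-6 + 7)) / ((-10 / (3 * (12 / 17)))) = -18 * sqrt(5) / 71825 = -0.00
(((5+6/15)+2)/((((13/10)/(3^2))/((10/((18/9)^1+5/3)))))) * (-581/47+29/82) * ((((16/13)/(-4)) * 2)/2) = 1849308840/3582293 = 516.24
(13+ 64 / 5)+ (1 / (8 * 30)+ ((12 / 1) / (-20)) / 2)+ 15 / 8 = 6571 / 240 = 27.38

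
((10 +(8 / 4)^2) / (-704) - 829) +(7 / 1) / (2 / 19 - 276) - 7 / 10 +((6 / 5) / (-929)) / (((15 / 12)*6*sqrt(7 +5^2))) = -3827581687 / 4612960 - sqrt(2) / 46450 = -829.75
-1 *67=-67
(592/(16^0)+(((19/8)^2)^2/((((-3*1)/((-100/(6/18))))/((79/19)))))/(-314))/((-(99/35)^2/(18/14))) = -30940487725/350152704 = -88.36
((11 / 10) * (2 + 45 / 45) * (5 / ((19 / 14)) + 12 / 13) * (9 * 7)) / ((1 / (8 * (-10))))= -18927216 / 247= -76628.40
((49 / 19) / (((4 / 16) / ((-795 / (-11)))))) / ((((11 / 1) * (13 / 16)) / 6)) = 14958720 / 29887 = 500.51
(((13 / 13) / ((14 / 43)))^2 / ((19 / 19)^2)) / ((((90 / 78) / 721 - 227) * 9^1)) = -2475811 / 536169312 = -0.00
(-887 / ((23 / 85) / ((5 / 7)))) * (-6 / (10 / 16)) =3618960 / 161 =22478.01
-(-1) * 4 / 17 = 4 / 17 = 0.24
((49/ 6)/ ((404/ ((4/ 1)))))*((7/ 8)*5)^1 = 1715/ 4848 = 0.35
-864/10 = -432/5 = -86.40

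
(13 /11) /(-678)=-13 /7458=-0.00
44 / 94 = 22 / 47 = 0.47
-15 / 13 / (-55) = 3 / 143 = 0.02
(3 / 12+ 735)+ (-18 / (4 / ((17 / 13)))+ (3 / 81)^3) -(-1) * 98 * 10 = 1749562873 / 1023516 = 1709.37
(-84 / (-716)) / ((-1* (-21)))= 1 / 179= 0.01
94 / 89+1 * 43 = 3921 / 89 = 44.06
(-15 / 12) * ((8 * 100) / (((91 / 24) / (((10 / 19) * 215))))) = -51600000 / 1729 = -29843.84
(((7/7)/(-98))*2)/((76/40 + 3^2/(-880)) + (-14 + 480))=-880/20175407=-0.00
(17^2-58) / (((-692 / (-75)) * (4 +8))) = 5775 / 2768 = 2.09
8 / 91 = 0.09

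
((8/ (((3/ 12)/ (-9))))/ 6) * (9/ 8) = -54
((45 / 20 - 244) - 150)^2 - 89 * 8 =152756.06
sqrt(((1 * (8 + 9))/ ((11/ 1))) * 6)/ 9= 0.34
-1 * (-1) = 1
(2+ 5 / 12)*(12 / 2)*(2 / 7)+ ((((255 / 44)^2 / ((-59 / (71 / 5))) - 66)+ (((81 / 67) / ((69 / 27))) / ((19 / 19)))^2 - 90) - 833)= -1884890699984133 / 1898718937808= -992.72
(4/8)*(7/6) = 7/12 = 0.58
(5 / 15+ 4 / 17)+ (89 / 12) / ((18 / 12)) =1687 / 306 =5.51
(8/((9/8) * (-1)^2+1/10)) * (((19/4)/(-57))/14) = -40/1029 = -0.04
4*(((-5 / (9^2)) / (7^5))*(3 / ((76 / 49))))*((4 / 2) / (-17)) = 10 / 2991303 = 0.00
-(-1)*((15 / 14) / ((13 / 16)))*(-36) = -4320 / 91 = -47.47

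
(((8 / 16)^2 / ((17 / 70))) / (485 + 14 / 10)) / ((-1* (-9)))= 175 / 744192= 0.00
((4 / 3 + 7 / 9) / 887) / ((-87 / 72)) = -152 / 77169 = -0.00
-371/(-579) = 371/579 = 0.64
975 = 975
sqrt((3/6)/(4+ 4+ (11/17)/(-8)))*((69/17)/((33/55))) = 230*sqrt(18309)/18309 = 1.70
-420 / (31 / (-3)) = 1260 / 31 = 40.65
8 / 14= 4 / 7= 0.57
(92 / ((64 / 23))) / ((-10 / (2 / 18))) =-529 / 1440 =-0.37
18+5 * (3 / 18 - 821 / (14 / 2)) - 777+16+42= -1286.60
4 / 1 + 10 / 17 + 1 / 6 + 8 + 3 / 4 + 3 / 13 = 36427 / 2652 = 13.74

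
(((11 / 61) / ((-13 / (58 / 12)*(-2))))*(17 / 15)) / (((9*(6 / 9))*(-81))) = -5423 / 69371640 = -0.00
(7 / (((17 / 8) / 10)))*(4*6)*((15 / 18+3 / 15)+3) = 54208 / 17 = 3188.71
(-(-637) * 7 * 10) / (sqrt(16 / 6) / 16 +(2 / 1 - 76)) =-63353472 / 105139 - 35672 * sqrt(6) / 105139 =-603.40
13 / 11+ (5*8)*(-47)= -20667 / 11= -1878.82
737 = 737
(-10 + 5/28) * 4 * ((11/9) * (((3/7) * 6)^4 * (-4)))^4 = -19078026322950868067942400/232630513987207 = -82009990847.55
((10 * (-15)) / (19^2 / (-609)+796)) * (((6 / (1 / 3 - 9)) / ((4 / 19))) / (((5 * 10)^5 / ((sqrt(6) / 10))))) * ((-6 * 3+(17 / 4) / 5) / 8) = -107159031 * sqrt(6) / 251889560000000000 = -0.00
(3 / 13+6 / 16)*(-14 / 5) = -441 / 260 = -1.70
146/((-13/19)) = -2774/13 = -213.38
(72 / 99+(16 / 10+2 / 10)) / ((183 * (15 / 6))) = 278 / 50325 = 0.01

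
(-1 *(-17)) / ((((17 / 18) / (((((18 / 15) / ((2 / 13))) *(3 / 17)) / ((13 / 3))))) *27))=18 / 85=0.21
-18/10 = -9/5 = -1.80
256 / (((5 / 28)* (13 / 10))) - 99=13049 / 13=1003.77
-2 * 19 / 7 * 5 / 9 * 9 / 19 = -10 / 7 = -1.43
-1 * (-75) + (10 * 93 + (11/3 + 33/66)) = 6055/6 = 1009.17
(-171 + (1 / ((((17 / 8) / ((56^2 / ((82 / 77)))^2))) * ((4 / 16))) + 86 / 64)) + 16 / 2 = 14926886227883 / 914464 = 16323098.81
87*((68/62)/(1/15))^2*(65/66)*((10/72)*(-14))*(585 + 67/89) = -24849727857500/940819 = -26412867.79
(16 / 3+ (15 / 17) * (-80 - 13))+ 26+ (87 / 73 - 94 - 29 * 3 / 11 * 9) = -214.72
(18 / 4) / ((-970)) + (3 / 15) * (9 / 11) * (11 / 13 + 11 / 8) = 0.36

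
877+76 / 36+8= 7984 / 9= 887.11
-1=-1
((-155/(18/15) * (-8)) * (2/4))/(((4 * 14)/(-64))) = -12400/21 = -590.48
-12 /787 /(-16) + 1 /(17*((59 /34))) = 6473 /185732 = 0.03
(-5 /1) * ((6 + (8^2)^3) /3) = -1310750 /3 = -436916.67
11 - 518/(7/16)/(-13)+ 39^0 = 1340/13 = 103.08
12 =12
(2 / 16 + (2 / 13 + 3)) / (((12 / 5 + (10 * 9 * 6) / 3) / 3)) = 0.05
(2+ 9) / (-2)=-11 / 2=-5.50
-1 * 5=-5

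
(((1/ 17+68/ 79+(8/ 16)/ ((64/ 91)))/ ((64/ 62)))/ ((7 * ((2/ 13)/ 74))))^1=4179448923/ 38506496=108.54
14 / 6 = 7 / 3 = 2.33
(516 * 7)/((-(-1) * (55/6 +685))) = 3096/595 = 5.20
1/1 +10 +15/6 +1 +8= 45/2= 22.50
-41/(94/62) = -1271/47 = -27.04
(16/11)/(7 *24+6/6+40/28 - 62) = 112/8349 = 0.01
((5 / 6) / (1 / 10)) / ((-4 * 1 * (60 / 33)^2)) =-121 / 192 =-0.63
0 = 0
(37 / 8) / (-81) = -37 / 648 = -0.06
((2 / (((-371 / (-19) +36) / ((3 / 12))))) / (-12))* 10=-0.01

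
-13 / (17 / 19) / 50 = -247 / 850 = -0.29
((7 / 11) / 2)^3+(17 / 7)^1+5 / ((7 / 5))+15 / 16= 148427 / 21296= 6.97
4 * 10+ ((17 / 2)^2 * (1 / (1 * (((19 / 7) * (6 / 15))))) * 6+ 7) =33917 / 76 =446.28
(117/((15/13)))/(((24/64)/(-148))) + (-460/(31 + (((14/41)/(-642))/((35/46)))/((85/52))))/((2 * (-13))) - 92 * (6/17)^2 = -130386096067507666/3257202213655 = -40030.09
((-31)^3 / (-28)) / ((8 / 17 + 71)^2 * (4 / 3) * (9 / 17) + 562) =146363183 / 573322568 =0.26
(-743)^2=552049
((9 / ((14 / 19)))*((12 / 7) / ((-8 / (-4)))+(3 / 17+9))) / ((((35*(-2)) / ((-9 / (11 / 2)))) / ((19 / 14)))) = 17456877 / 4489870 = 3.89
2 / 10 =0.20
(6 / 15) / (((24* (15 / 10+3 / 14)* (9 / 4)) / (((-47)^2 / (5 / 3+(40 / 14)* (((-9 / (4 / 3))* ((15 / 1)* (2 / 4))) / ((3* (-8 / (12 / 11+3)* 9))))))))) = 2.17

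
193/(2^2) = 193/4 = 48.25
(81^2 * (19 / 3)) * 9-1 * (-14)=373991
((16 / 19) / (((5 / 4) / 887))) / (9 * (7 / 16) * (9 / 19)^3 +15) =327891968 / 8460435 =38.76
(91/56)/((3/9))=39/8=4.88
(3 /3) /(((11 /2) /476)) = 952 /11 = 86.55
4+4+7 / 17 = 143 / 17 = 8.41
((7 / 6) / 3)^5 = 16807 / 1889568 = 0.01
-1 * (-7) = 7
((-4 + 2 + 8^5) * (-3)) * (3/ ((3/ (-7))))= 688086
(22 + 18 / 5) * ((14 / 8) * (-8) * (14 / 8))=-3136 / 5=-627.20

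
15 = 15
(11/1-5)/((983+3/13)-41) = 0.01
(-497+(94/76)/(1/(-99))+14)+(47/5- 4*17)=-126169/190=-664.05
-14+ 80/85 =-222/17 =-13.06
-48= -48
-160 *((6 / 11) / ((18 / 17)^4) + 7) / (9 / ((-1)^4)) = -28614260 / 216513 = -132.16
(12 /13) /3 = 0.31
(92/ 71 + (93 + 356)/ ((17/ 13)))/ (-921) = -415991/ 1111647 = -0.37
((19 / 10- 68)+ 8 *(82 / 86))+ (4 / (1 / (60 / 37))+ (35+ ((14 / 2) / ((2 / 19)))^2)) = 140175513 / 31820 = 4405.26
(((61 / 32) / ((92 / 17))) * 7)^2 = 6.08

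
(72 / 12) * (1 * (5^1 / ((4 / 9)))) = 135 / 2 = 67.50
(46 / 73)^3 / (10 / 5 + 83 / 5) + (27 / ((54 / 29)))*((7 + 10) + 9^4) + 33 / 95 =95381.36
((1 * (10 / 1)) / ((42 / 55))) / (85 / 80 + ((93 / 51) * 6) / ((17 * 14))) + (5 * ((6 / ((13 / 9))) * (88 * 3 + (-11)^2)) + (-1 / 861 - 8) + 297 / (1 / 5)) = 3809102274842 / 401593647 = 9484.97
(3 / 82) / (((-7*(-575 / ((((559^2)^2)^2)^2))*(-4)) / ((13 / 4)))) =-3545304428938839085188155797676720433431458599 / 5280800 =-671357451321549591953521400000000000000.00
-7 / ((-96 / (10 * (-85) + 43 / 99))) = -588749 / 9504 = -61.95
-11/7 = -1.57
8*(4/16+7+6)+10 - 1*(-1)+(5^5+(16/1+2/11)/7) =249812/77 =3244.31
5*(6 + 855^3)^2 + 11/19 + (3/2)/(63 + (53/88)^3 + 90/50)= 8221953708920452554054841538/4209284947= 1953289884729785805.60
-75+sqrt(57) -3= -78+sqrt(57)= -70.45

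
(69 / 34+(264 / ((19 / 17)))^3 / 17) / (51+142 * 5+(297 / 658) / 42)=832748024095890 / 817437285893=1018.73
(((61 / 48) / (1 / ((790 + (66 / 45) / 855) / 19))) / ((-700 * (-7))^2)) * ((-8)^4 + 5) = 30173502563 / 3343221000000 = 0.01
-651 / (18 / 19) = -4123 / 6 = -687.17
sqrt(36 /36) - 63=-62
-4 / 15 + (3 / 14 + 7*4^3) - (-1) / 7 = 94099 / 210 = 448.09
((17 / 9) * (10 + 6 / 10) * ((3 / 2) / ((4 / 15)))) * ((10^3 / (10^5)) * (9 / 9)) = 901 / 800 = 1.13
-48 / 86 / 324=-2 / 1161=-0.00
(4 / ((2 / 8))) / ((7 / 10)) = 160 / 7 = 22.86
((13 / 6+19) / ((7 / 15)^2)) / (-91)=-9525 / 8918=-1.07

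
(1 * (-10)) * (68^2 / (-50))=4624 / 5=924.80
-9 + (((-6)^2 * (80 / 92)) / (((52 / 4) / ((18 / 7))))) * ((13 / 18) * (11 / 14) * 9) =25497 / 1127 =22.62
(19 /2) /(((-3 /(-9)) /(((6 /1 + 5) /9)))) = 34.83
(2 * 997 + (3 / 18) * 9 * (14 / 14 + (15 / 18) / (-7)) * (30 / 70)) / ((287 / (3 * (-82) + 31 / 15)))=-6977713 / 4116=-1695.27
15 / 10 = 3 / 2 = 1.50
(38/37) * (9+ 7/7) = 380/37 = 10.27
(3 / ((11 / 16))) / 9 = 16 / 33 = 0.48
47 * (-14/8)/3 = -329/12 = -27.42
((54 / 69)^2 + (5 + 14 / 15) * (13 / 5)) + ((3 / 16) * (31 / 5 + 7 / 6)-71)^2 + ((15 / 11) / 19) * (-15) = 4861.73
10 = 10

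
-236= -236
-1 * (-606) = 606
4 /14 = 2 /7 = 0.29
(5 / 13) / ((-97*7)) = -5 / 8827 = -0.00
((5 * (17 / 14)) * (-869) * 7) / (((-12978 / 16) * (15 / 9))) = 59092 / 2163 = 27.32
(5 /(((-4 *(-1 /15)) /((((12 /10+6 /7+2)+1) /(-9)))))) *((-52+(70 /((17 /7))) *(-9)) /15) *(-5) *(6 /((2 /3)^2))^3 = -5123255265 /1904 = -2690785.33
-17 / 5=-3.40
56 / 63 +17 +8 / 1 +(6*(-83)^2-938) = 363797 / 9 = 40421.89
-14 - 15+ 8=-21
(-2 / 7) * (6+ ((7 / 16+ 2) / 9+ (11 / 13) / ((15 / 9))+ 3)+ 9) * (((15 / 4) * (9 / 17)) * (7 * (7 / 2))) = -3691107 / 14144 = -260.97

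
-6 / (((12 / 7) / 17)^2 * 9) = -14161 / 216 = -65.56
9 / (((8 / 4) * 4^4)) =9 / 512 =0.02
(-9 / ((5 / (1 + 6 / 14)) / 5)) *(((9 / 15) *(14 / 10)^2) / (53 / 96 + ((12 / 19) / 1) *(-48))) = 689472 / 1357225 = 0.51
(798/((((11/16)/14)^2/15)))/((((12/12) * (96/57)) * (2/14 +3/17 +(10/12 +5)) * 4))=63654927840/531553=119752.74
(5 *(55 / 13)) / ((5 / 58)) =245.38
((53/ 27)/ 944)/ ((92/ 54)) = 53/ 43424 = 0.00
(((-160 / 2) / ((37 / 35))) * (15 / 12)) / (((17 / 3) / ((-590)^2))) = -3655050000 / 629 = -5810890.30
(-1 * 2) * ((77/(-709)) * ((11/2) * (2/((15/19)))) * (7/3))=225302/31905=7.06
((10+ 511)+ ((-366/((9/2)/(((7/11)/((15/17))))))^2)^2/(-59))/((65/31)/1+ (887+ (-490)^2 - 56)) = -0.83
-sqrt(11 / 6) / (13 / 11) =-11*sqrt(66) / 78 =-1.15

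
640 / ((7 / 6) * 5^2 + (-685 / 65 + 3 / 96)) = 798720 / 23287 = 34.30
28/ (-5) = -28/ 5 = -5.60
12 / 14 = 6 / 7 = 0.86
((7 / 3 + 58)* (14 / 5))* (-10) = -5068 / 3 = -1689.33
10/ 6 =5/ 3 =1.67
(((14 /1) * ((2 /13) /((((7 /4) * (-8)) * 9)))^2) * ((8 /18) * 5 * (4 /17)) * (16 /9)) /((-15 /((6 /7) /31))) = -1024 /28632774807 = -0.00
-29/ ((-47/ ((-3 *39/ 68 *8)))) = -6786/ 799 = -8.49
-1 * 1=-1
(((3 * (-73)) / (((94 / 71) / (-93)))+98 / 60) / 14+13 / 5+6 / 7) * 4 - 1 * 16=21682442 / 4935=4393.61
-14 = -14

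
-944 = -944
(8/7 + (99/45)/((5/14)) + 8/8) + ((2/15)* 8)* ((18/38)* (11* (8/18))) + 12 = 227161/9975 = 22.77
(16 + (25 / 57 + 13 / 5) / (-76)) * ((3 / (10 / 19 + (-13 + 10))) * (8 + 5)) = -2247011 / 8930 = -251.62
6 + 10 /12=41 /6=6.83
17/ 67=0.25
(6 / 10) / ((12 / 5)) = 1 / 4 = 0.25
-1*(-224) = 224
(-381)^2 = 145161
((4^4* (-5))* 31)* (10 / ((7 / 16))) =-6348800 / 7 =-906971.43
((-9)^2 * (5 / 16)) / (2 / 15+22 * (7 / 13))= 78975 / 37376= 2.11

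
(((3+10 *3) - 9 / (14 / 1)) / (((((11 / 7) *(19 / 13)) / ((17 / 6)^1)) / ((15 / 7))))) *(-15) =-7508475 / 5852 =-1283.06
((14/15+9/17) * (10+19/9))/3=40657/6885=5.91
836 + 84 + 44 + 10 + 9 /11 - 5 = 10668 /11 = 969.82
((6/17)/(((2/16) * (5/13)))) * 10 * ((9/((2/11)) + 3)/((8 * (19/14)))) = 114660/323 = 354.98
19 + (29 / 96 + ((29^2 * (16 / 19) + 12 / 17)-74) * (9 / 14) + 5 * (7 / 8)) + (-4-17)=89174773 / 217056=410.84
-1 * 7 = -7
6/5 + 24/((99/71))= 3038/165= 18.41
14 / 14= 1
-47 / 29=-1.62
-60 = -60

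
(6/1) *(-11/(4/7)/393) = -77/262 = -0.29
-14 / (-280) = 1 / 20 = 0.05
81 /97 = 0.84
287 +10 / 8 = 288.25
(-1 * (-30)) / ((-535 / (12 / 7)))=-0.10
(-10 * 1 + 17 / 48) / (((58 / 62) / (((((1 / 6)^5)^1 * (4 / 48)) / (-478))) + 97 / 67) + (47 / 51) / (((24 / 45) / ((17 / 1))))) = 961651 / 4159863802998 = 0.00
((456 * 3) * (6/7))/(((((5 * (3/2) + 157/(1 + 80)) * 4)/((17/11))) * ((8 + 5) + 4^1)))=332424/117733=2.82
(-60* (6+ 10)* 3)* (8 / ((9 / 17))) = -43520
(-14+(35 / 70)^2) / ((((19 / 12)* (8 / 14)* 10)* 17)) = -0.09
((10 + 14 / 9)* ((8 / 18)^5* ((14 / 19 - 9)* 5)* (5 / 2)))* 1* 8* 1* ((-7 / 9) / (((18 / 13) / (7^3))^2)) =58176279233945600 / 7360989291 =7903323.44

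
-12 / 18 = -0.67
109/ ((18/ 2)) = 109/ 9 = 12.11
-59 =-59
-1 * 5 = -5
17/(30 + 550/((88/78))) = 34/1035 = 0.03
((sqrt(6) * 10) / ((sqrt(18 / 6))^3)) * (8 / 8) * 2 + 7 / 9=7 / 9 + 20 * sqrt(2) / 3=10.21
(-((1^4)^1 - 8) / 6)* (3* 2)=7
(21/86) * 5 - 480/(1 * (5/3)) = -286.78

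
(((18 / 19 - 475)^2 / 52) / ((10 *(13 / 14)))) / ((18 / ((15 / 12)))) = 567882343 / 17570592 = 32.32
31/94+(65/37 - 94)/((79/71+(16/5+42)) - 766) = 406937693/888590742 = 0.46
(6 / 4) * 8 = 12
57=57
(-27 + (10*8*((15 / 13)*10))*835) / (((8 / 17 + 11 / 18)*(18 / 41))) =6983695353 / 4303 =1622982.88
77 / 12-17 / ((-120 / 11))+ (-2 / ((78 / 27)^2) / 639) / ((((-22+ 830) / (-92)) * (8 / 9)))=1546392439 / 193903840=7.98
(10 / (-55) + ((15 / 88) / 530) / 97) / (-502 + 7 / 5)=822545 / 2264754448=0.00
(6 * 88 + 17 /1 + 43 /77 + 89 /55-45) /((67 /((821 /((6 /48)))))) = 1269843984 /25795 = 49228.30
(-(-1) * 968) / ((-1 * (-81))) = 968 / 81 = 11.95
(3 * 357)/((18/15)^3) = 14875/24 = 619.79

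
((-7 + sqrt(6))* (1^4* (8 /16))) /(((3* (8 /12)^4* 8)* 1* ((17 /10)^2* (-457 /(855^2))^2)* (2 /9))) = -22725255840328125 /7725742208 + 3246465120046875* sqrt(6) /7725742208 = -1912188.17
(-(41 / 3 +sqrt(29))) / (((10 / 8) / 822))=-44936 / 5 - 3288 * sqrt(29) / 5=-12528.48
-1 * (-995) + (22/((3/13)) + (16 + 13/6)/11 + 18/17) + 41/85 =6134681/5610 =1093.53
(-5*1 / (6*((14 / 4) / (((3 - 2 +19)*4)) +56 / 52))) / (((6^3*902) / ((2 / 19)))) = -650 / 1617921459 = -0.00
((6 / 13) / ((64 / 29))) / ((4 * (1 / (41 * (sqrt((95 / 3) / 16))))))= 1189 * sqrt(285) / 6656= 3.02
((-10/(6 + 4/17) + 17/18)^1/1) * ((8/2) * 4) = -5032/477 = -10.55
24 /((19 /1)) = 24 /19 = 1.26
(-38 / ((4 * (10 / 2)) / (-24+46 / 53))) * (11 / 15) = 128117 / 3975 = 32.23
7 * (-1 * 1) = -7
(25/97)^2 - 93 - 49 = -1335453/9409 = -141.93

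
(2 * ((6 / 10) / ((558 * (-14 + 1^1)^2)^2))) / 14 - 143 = -14836266785339 / 103750117380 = -143.00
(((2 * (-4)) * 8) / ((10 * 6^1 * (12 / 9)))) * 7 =-28 / 5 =-5.60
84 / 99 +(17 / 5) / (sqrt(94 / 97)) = 28 / 33 +17 * sqrt(9118) / 470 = 4.30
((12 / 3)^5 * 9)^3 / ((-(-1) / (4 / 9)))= 347892350976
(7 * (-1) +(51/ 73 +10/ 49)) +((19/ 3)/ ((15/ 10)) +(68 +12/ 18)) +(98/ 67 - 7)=61.25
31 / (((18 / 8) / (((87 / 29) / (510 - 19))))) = 124 / 1473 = 0.08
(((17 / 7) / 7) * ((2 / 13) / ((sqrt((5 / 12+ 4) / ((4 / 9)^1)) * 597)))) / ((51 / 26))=16 * sqrt(159) / 13953681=0.00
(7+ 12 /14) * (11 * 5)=3025 /7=432.14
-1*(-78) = 78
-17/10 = -1.70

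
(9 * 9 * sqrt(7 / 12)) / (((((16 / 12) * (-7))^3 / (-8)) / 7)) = 729 * sqrt(21) / 784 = 4.26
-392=-392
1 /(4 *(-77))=-1 /308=-0.00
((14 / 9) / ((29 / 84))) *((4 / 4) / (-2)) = -196 / 87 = -2.25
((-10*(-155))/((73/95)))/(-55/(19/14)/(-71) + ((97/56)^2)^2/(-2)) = -3907053488128000/7612503964717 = -513.24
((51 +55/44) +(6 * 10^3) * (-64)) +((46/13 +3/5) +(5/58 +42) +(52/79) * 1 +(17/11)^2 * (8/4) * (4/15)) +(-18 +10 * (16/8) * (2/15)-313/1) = -27693174018351/72074860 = -384227.93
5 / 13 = 0.38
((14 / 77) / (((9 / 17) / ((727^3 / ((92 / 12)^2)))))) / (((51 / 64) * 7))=49182794624 / 122199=402481.15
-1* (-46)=46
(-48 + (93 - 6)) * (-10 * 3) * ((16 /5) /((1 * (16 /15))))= -3510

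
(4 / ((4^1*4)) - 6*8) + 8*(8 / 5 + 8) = 29.05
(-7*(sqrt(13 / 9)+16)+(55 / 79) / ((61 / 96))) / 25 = -534448 / 120475 - 7*sqrt(13) / 75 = -4.77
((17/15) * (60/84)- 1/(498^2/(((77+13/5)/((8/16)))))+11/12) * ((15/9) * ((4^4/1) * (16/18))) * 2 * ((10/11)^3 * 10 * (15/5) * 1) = 153374750720000/5198969853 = 29500.99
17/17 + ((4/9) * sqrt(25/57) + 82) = 20 * sqrt(57)/513 + 83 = 83.29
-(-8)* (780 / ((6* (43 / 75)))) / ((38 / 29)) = 1131000 / 817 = 1384.33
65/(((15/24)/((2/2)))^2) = 832/5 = 166.40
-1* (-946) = 946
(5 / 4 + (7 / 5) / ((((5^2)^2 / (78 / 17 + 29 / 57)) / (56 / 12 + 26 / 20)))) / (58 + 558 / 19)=239486509 / 15873750000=0.02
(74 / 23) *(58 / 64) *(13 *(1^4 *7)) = 97643 / 368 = 265.33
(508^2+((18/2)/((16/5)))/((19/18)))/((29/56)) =274582931/551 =498335.63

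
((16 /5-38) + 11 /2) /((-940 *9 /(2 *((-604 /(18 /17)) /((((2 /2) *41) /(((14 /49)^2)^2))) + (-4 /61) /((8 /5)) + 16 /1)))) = 20099332079 /182885264856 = 0.11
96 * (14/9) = 448/3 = 149.33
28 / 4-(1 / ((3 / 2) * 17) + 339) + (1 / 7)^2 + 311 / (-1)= -1606904 / 2499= -643.02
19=19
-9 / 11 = -0.82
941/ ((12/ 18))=2823/ 2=1411.50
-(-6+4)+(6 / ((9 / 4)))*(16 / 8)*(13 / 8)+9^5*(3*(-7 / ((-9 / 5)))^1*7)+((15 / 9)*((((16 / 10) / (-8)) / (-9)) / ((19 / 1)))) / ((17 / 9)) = 4672852952 / 969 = 4822345.67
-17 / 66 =-0.26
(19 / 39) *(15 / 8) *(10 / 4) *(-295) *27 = -3783375 / 208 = -18189.30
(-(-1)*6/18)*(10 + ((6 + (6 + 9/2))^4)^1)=1186081/48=24710.02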